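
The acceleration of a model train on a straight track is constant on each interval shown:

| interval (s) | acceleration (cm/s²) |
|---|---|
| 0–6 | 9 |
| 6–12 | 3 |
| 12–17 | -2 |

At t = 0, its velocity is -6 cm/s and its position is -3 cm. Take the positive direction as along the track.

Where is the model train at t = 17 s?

770 cm

On each constant-a segment, Δv = aΔt and Δx = v₀Δt + ½aΔt²; chain segment to segment.
0–6 s: v starts -6 cm/s; Δx = -6·6 + ½·9·6² = 126 cm; v ends 48 cm/s.
6–12 s: v starts 48 cm/s; Δx = 48·6 + ½·3·6² = 342 cm; v ends 66 cm/s.
12–17 s: v starts 66 cm/s; Δx = 66·5 + ½·-2·5² = 305 cm; v ends 56 cm/s.
x(17) = -3 + Σ Δx = 770 cm.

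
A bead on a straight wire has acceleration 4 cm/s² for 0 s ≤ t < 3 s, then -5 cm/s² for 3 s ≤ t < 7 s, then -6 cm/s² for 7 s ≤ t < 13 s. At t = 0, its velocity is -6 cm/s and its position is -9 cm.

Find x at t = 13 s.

On each constant-a segment, Δv = aΔt and Δx = v₀Δt + ½aΔt²; chain segment to segment.
0–3 s: v starts -6 cm/s; Δx = -6·3 + ½·4·3² = 0 cm; v ends 6 cm/s.
3–7 s: v starts 6 cm/s; Δx = 6·4 + ½·-5·4² = -16 cm; v ends -14 cm/s.
7–13 s: v starts -14 cm/s; Δx = -14·6 + ½·-6·6² = -192 cm; v ends -50 cm/s.
x(13) = -9 + Σ Δx = -217 cm.

-217 cm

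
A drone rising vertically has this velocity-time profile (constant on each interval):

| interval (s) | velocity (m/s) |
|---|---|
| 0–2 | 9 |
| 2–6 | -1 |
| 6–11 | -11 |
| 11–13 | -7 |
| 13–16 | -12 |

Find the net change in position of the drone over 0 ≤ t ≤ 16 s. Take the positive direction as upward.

Displacement is the signed area under the v-t curve.
0–2 s: 9 × 2 = 18 m
2–6 s: -1 × 4 = -4 m
6–11 s: -11 × 5 = -55 m
11–13 s: -7 × 2 = -14 m
13–16 s: -12 × 3 = -36 m
Net displacement = -91 m

-91 m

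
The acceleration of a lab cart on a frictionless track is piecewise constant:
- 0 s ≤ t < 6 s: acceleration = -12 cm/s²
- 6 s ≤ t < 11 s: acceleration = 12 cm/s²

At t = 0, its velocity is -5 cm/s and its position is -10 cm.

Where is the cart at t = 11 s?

On each constant-a segment, Δv = aΔt and Δx = v₀Δt + ½aΔt²; chain segment to segment.
0–6 s: v starts -5 cm/s; Δx = -5·6 + ½·-12·6² = -246 cm; v ends -77 cm/s.
6–11 s: v starts -77 cm/s; Δx = -77·5 + ½·12·5² = -235 cm; v ends -17 cm/s.
x(11) = -10 + Σ Δx = -491 cm.

-491 cm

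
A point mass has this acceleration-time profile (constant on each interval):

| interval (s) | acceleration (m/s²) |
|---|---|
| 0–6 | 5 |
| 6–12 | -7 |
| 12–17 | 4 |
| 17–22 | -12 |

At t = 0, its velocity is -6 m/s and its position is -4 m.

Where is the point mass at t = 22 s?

-112 m

On each constant-a segment, Δv = aΔt and Δx = v₀Δt + ½aΔt²; chain segment to segment.
0–6 s: v starts -6 m/s; Δx = -6·6 + ½·5·6² = 54 m; v ends 24 m/s.
6–12 s: v starts 24 m/s; Δx = 24·6 + ½·-7·6² = 18 m; v ends -18 m/s.
12–17 s: v starts -18 m/s; Δx = -18·5 + ½·4·5² = -40 m; v ends 2 m/s.
17–22 s: v starts 2 m/s; Δx = 2·5 + ½·-12·5² = -140 m; v ends -58 m/s.
x(22) = -4 + Σ Δx = -112 m.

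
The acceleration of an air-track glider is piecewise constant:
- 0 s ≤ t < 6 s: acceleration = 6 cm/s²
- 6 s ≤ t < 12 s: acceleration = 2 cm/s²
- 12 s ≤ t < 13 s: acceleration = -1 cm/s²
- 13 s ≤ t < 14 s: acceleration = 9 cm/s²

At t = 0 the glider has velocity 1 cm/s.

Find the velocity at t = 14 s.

Δv equals the area under the a-t graph; then v = v₀ + Δv.
0–6 s: 6 × 6 = 36 cm/s
6–12 s: 2 × 6 = 12 cm/s
12–13 s: -1 × 1 = -1 cm/s
13–14 s: 9 × 1 = 9 cm/s
Δv = 56 cm/s, so v(14) = 1 + (56) = 57 cm/s.

57 cm/s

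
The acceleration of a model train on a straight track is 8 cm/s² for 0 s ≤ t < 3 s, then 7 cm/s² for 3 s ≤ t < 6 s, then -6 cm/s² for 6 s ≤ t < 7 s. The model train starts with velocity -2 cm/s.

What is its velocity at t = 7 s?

37 cm/s

Δv equals the area under the a-t graph; then v = v₀ + Δv.
0–3 s: 8 × 3 = 24 cm/s
3–6 s: 7 × 3 = 21 cm/s
6–7 s: -6 × 1 = -6 cm/s
Δv = 39 cm/s, so v(7) = -2 + (39) = 37 cm/s.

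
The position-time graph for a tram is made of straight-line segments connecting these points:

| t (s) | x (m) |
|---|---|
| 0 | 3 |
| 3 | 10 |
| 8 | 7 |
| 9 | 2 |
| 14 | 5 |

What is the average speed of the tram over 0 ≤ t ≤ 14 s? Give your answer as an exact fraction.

9/7 m/s

Average speed = (total path length)/(elapsed time); on a piecewise-linear x-t graph the path length is Σ|Δx|.
0–3 s: |Δx| = |10 − 3| = 7 m
3–8 s: |Δx| = |7 − 10| = 3 m
8–9 s: |Δx| = |2 − 7| = 5 m
9–14 s: |Δx| = |5 − 2| = 3 m
Total path = 18 m; average speed = 18/14 = 9/7 m/s.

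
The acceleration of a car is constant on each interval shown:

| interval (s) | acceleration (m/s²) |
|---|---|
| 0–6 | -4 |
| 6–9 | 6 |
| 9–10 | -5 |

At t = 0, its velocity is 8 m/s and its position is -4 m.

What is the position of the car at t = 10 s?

On each constant-a segment, Δv = aΔt and Δx = v₀Δt + ½aΔt²; chain segment to segment.
0–6 s: v starts 8 m/s; Δx = 8·6 + ½·-4·6² = -24 m; v ends -16 m/s.
6–9 s: v starts -16 m/s; Δx = -16·3 + ½·6·3² = -21 m; v ends 2 m/s.
9–10 s: v starts 2 m/s; Δx = 2·1 + ½·-5·1² = -0.5 m; v ends -3 m/s.
x(10) = -4 + Σ Δx = -49.5 m.

-49.5 m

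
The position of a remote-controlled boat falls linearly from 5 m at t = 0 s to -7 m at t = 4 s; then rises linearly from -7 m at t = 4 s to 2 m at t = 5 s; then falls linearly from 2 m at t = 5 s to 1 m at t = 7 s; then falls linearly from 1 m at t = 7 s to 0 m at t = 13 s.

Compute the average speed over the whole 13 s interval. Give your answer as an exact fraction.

23/13 m/s

Average speed = (total path length)/(elapsed time); on a piecewise-linear x-t graph the path length is Σ|Δx|.
0–4 s: |Δx| = |-7 − 5| = 12 m
4–5 s: |Δx| = |2 − -7| = 9 m
5–7 s: |Δx| = |1 − 2| = 1 m
7–13 s: |Δx| = |0 − 1| = 1 m
Total path = 23 m; average speed = 23/13 = 23/13 m/s.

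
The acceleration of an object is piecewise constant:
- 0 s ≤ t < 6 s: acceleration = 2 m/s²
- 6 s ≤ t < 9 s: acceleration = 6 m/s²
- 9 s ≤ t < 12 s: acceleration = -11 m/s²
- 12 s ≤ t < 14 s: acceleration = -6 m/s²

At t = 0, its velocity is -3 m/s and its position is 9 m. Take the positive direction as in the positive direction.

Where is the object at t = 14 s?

On each constant-a segment, Δv = aΔt and Δx = v₀Δt + ½aΔt²; chain segment to segment.
0–6 s: v starts -3 m/s; Δx = -3·6 + ½·2·6² = 18 m; v ends 9 m/s.
6–9 s: v starts 9 m/s; Δx = 9·3 + ½·6·3² = 54 m; v ends 27 m/s.
9–12 s: v starts 27 m/s; Δx = 27·3 + ½·-11·3² = 31.5 m; v ends -6 m/s.
12–14 s: v starts -6 m/s; Δx = -6·2 + ½·-6·2² = -24 m; v ends -18 m/s.
x(14) = 9 + Σ Δx = 88.5 m.

88.5 m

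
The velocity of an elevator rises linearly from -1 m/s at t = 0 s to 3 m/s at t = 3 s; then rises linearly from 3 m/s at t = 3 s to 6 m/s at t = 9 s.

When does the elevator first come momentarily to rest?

v changes sign on 0–3 s (from -1 to 3); the graph is linear there, so v = 0 at t = 0 + (1)·(3 − 0)/(3 − -1) = 0.75 s.

t = 0.75 s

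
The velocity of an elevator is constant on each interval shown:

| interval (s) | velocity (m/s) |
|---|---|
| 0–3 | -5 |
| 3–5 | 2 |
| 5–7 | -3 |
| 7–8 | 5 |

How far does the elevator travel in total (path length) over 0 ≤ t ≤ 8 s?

30 m

Total distance travelled is ∫|v| dt — sum the magnitudes of each area piece.
0–3 s: |-5| × 3 = 15 m
3–5 s: |2| × 2 = 4 m
5–7 s: |-3| × 2 = 6 m
7–8 s: |5| × 1 = 5 m
Total distance = 30 m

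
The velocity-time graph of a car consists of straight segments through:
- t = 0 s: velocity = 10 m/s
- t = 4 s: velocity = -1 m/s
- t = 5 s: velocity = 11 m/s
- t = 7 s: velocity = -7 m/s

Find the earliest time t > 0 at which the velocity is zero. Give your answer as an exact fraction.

t = 40/11 s

v changes sign on 0–4 s (from 10 to -1); the graph is linear there, so v = 0 at t = 0 + (-10)·(4 − 0)/(-1 − 10) = 40/11 s.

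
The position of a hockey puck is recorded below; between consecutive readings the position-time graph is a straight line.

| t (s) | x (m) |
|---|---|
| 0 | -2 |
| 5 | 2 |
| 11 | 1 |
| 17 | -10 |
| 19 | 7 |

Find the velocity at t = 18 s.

8.5 m/s

Velocity is the slope of the x-t graph on 17–19 s: (7 − -10)/(19 − 17) = 8.5 m/s.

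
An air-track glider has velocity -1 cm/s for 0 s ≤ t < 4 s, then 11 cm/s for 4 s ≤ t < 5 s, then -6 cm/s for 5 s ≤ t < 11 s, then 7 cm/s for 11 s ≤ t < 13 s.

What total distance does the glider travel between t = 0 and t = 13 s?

65 cm

Total distance travelled is ∫|v| dt — sum the magnitudes of each area piece.
0–4 s: |-1| × 4 = 4 cm
4–5 s: |11| × 1 = 11 cm
5–11 s: |-6| × 6 = 36 cm
11–13 s: |7| × 2 = 14 cm
Total distance = 65 cm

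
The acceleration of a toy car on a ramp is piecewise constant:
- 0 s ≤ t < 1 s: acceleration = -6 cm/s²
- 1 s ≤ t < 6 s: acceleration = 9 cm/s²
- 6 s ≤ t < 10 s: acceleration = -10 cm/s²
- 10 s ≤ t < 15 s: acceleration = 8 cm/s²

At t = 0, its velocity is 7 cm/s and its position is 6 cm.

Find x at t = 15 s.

On each constant-a segment, Δv = aΔt and Δx = v₀Δt + ½aΔt²; chain segment to segment.
0–1 s: v starts 7 cm/s; Δx = 7·1 + ½·-6·1² = 4 cm; v ends 1 cm/s.
1–6 s: v starts 1 cm/s; Δx = 1·5 + ½·9·5² = 117.5 cm; v ends 46 cm/s.
6–10 s: v starts 46 cm/s; Δx = 46·4 + ½·-10·4² = 104 cm; v ends 6 cm/s.
10–15 s: v starts 6 cm/s; Δx = 6·5 + ½·8·5² = 130 cm; v ends 46 cm/s.
x(15) = 6 + Σ Δx = 361.5 cm.

361.5 cm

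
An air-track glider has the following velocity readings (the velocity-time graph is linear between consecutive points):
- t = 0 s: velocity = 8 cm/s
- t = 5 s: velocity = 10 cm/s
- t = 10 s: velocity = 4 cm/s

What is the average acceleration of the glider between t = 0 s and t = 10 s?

-0.4 cm/s²

Average acceleration = Δv/Δt = (4 − 8)/(10 − 0) = -0.4 cm/s².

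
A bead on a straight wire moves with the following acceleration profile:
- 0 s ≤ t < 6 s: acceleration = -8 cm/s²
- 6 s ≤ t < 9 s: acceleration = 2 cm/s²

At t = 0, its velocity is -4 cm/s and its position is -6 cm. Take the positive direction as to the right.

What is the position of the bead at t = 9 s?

-321 cm

On each constant-a segment, Δv = aΔt and Δx = v₀Δt + ½aΔt²; chain segment to segment.
0–6 s: v starts -4 cm/s; Δx = -4·6 + ½·-8·6² = -168 cm; v ends -52 cm/s.
6–9 s: v starts -52 cm/s; Δx = -52·3 + ½·2·3² = -147 cm; v ends -46 cm/s.
x(9) = -6 + Σ Δx = -321 cm.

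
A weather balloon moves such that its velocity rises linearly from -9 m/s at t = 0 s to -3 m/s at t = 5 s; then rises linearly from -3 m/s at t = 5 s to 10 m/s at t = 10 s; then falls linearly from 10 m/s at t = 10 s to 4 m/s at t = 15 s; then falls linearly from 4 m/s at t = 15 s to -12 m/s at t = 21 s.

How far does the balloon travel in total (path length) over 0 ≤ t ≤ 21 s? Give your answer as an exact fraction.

3015/26 m

Distance (not displacement) is the total path length: add the absolute areas under v-t.
0–5 s: |½(-9 + -3)(5)| = 30 m
5–10 s: v = 0 at t = 80/13 s; triangle areas 45/26 + 250/13 = 545/26 m
10–15 s: |½(10 + 4)(5)| = 35 m
15–21 s: v = 0 at t = 16.5 s; triangle areas 3 + 27 = 30 m
Total distance = 3015/26 m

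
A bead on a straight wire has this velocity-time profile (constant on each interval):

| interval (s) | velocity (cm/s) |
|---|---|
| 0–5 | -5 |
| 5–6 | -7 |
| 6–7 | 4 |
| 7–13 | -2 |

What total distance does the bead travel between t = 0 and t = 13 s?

48 cm

Total distance travelled is ∫|v| dt — sum the magnitudes of each area piece.
0–5 s: |-5| × 5 = 25 cm
5–6 s: |-7| × 1 = 7 cm
6–7 s: |4| × 1 = 4 cm
7–13 s: |-2| × 6 = 12 cm
Total distance = 48 cm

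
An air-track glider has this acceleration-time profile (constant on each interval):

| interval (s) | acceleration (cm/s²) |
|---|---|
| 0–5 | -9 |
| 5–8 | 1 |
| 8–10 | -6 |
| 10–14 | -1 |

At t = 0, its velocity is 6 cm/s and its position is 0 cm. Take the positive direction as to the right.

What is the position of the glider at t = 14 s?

On each constant-a segment, Δv = aΔt and Δx = v₀Δt + ½aΔt²; chain segment to segment.
0–5 s: v starts 6 cm/s; Δx = 6·5 + ½·-9·5² = -82.5 cm; v ends -39 cm/s.
5–8 s: v starts -39 cm/s; Δx = -39·3 + ½·1·3² = -112.5 cm; v ends -36 cm/s.
8–10 s: v starts -36 cm/s; Δx = -36·2 + ½·-6·2² = -84 cm; v ends -48 cm/s.
10–14 s: v starts -48 cm/s; Δx = -48·4 + ½·-1·4² = -200 cm; v ends -52 cm/s.
x(14) = 0 + Σ Δx = -479 cm.

-479 cm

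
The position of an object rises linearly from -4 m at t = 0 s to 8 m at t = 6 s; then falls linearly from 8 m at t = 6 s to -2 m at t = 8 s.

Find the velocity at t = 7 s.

Velocity is the slope of the x-t graph on 6–8 s: (-2 − 8)/(8 − 6) = -5 m/s.

-5 m/s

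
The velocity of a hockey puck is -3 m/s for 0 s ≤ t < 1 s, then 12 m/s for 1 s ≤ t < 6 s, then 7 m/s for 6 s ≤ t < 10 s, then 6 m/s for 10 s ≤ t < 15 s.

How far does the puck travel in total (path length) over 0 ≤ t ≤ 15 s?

Distance (not displacement) is the total path length: add the absolute areas under v-t.
0–1 s: |-3| × 1 = 3 m
1–6 s: |12| × 5 = 60 m
6–10 s: |7| × 4 = 28 m
10–15 s: |6| × 5 = 30 m
Total distance = 121 m

121 m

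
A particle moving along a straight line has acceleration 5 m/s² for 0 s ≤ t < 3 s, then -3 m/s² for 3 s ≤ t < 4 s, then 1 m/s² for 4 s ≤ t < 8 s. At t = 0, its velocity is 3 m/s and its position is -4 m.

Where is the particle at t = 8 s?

On each constant-a segment, Δv = aΔt and Δx = v₀Δt + ½aΔt²; chain segment to segment.
0–3 s: v starts 3 m/s; Δx = 3·3 + ½·5·3² = 31.5 m; v ends 18 m/s.
3–4 s: v starts 18 m/s; Δx = 18·1 + ½·-3·1² = 16.5 m; v ends 15 m/s.
4–8 s: v starts 15 m/s; Δx = 15·4 + ½·1·4² = 68 m; v ends 19 m/s.
x(8) = -4 + Σ Δx = 112 m.

112 m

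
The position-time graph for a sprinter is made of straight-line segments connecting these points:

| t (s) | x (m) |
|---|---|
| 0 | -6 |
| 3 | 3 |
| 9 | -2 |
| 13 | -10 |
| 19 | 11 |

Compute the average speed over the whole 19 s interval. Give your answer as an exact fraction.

43/19 m/s

Average speed = (total path length)/(elapsed time); on a piecewise-linear x-t graph the path length is Σ|Δx|.
0–3 s: |Δx| = |3 − -6| = 9 m
3–9 s: |Δx| = |-2 − 3| = 5 m
9–13 s: |Δx| = |-10 − -2| = 8 m
13–19 s: |Δx| = |11 − -10| = 21 m
Total path = 43 m; average speed = 43/19 = 43/19 m/s.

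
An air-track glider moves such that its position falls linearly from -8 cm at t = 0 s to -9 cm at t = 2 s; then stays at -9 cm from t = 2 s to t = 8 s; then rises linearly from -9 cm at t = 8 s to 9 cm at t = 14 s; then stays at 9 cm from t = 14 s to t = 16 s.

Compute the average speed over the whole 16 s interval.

Average speed = (total path length)/(elapsed time); on a piecewise-linear x-t graph the path length is Σ|Δx|.
0–2 s: |Δx| = |-9 − -8| = 1 cm
2–8 s: |Δx| = |-9 − -9| = 0 cm
8–14 s: |Δx| = |9 − -9| = 18 cm
14–16 s: |Δx| = |9 − 9| = 0 cm
Total path = 19 cm; average speed = 19/16 = 1.1875 cm/s.

1.1875 cm/s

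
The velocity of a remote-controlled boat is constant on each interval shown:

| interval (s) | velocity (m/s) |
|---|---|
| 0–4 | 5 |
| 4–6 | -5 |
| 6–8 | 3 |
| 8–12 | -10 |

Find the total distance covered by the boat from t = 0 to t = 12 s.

Total distance travelled is ∫|v| dt — sum the magnitudes of each area piece.
0–4 s: |5| × 4 = 20 m
4–6 s: |-5| × 2 = 10 m
6–8 s: |3| × 2 = 6 m
8–12 s: |-10| × 4 = 40 m
Total distance = 76 m

76 m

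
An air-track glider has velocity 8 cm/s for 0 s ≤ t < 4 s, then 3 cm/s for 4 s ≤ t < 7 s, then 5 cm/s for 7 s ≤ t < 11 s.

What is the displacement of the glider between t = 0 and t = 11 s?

61 cm

Net displacement equals the area under the velocity-time graph (areas below the axis count negative).
0–4 s: 8 × 4 = 32 cm
4–7 s: 3 × 3 = 9 cm
7–11 s: 5 × 4 = 20 cm
Net displacement = 61 cm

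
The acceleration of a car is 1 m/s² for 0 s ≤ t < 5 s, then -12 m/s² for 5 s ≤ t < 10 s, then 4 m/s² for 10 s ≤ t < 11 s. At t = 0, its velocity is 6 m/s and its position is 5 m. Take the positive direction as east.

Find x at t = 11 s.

On each constant-a segment, Δv = aΔt and Δx = v₀Δt + ½aΔt²; chain segment to segment.
0–5 s: v starts 6 m/s; Δx = 6·5 + ½·1·5² = 42.5 m; v ends 11 m/s.
5–10 s: v starts 11 m/s; Δx = 11·5 + ½·-12·5² = -95 m; v ends -49 m/s.
10–11 s: v starts -49 m/s; Δx = -49·1 + ½·4·1² = -47 m; v ends -45 m/s.
x(11) = 5 + Σ Δx = -94.5 m.

-94.5 m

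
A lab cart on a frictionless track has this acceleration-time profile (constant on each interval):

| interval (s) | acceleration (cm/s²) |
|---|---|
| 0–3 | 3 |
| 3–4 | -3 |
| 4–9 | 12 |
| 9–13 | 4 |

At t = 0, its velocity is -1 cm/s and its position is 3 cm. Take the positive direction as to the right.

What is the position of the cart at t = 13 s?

On each constant-a segment, Δv = aΔt and Δx = v₀Δt + ½aΔt²; chain segment to segment.
0–3 s: v starts -1 cm/s; Δx = -1·3 + ½·3·3² = 10.5 cm; v ends 8 cm/s.
3–4 s: v starts 8 cm/s; Δx = 8·1 + ½·-3·1² = 6.5 cm; v ends 5 cm/s.
4–9 s: v starts 5 cm/s; Δx = 5·5 + ½·12·5² = 175 cm; v ends 65 cm/s.
9–13 s: v starts 65 cm/s; Δx = 65·4 + ½·4·4² = 292 cm; v ends 81 cm/s.
x(13) = 3 + Σ Δx = 487 cm.

487 cm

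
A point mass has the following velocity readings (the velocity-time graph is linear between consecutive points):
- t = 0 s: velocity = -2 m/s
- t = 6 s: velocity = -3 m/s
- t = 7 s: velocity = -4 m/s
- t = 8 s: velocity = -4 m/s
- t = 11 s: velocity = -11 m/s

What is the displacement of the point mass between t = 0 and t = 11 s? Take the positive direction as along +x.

-45 m

Net displacement equals the area under the velocity-time graph (areas below the axis count negative).
0–6 s: ½(-2 + -3)(6) = -15 m
6–7 s: ½(-3 + -4)(1) = -3.5 m
7–8 s: -4 × 1 = -4 m
8–11 s: ½(-4 + -11)(3) = -22.5 m
Net displacement = -45 m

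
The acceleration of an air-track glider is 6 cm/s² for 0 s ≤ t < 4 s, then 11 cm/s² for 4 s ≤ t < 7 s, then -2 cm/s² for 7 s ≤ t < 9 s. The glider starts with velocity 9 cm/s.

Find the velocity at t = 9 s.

62 cm/s

Δv equals the area under the a-t graph; then v = v₀ + Δv.
0–4 s: 6 × 4 = 24 cm/s
4–7 s: 11 × 3 = 33 cm/s
7–9 s: -2 × 2 = -4 cm/s
Δv = 53 cm/s, so v(9) = 9 + (53) = 62 cm/s.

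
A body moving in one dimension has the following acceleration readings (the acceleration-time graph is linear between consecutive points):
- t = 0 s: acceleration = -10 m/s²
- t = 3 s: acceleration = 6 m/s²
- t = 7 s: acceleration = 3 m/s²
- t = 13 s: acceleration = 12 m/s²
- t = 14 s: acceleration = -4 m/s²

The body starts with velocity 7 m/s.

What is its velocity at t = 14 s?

68 m/s

Δv equals the area under the a-t graph; then v = v₀ + Δv.
0–3 s: ½(-10 + 6)(3) = -6 m/s
3–7 s: ½(6 + 3)(4) = 18 m/s
7–13 s: ½(3 + 12)(6) = 45 m/s
13–14 s: ½(12 + -4)(1) = 4 m/s
Δv = 61 m/s, so v(14) = 7 + (61) = 68 m/s.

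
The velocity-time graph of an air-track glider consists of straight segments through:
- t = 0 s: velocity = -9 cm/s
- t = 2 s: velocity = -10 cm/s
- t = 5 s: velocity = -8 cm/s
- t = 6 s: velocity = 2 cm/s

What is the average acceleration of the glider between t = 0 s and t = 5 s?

Average acceleration = Δv/Δt = (-8 − -9)/(5 − 0) = 0.2 cm/s².

0.2 cm/s²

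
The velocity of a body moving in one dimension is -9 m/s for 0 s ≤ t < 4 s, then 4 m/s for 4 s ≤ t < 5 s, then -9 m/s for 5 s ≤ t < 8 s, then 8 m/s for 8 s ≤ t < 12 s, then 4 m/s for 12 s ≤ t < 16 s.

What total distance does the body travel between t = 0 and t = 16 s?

115 m

Distance (not displacement) is the total path length: add the absolute areas under v-t.
0–4 s: |-9| × 4 = 36 m
4–5 s: |4| × 1 = 4 m
5–8 s: |-9| × 3 = 27 m
8–12 s: |8| × 4 = 32 m
12–16 s: |4| × 4 = 16 m
Total distance = 115 m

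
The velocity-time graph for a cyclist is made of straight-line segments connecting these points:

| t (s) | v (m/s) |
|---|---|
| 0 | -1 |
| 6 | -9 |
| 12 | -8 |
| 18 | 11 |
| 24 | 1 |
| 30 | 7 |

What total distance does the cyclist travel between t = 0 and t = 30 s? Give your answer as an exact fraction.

3234/19 m

Total distance travelled is ∫|v| dt — sum the magnitudes of each area piece.
0–6 s: |½(-1 + -9)(6)| = 30 m
6–12 s: |½(-9 + -8)(6)| = 51 m
12–18 s: v = 0 at t = 276/19 s; triangle areas 192/19 + 363/19 = 555/19 m
18–24 s: |½(11 + 1)(6)| = 36 m
24–30 s: |½(1 + 7)(6)| = 24 m
Total distance = 3234/19 m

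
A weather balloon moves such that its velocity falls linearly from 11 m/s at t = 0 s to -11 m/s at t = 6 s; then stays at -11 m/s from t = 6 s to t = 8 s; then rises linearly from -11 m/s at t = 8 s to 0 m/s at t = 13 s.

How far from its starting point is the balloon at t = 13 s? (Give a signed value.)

Displacement is the signed area under the v-t curve.
0–6 s: ½(11 + -11)(6) = 0 m
6–8 s: -11 × 2 = -22 m
8–13 s: ½(-11 + 0)(5) = -27.5 m
Net displacement = -49.5 m

-49.5 m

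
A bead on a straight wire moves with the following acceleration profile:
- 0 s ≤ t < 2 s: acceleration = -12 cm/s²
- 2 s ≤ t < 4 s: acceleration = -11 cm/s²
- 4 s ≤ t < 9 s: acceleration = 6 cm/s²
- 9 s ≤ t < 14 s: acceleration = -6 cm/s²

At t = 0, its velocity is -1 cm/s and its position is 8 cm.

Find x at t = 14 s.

On each constant-a segment, Δv = aΔt and Δx = v₀Δt + ½aΔt²; chain segment to segment.
0–2 s: v starts -1 cm/s; Δx = -1·2 + ½·-12·2² = -26 cm; v ends -25 cm/s.
2–4 s: v starts -25 cm/s; Δx = -25·2 + ½·-11·2² = -72 cm; v ends -47 cm/s.
4–9 s: v starts -47 cm/s; Δx = -47·5 + ½·6·5² = -160 cm; v ends -17 cm/s.
9–14 s: v starts -17 cm/s; Δx = -17·5 + ½·-6·5² = -160 cm; v ends -47 cm/s.
x(14) = 8 + Σ Δx = -410 cm.

-410 cm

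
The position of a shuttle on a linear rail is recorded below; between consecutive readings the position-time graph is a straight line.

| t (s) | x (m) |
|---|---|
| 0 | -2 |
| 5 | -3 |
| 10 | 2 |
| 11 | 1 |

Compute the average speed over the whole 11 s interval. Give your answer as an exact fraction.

Average speed = (total path length)/(elapsed time); on a piecewise-linear x-t graph the path length is Σ|Δx|.
0–5 s: |Δx| = |-3 − -2| = 1 m
5–10 s: |Δx| = |2 − -3| = 5 m
10–11 s: |Δx| = |1 − 2| = 1 m
Total path = 7 m; average speed = 7/11 = 7/11 m/s.

7/11 m/s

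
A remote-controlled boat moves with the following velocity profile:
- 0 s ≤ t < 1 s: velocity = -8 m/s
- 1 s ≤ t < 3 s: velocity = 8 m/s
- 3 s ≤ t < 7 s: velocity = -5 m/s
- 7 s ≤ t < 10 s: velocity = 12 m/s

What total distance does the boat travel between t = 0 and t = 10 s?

Total distance travelled is ∫|v| dt — sum the magnitudes of each area piece.
0–1 s: |-8| × 1 = 8 m
1–3 s: |8| × 2 = 16 m
3–7 s: |-5| × 4 = 20 m
7–10 s: |12| × 3 = 36 m
Total distance = 80 m

80 m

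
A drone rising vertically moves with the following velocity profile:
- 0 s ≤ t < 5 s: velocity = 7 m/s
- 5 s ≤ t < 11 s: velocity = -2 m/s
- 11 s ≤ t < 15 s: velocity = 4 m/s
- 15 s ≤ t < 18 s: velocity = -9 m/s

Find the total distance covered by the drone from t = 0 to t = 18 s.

Total distance travelled is ∫|v| dt — sum the magnitudes of each area piece.
0–5 s: |7| × 5 = 35 m
5–11 s: |-2| × 6 = 12 m
11–15 s: |4| × 4 = 16 m
15–18 s: |-9| × 3 = 27 m
Total distance = 90 m

90 m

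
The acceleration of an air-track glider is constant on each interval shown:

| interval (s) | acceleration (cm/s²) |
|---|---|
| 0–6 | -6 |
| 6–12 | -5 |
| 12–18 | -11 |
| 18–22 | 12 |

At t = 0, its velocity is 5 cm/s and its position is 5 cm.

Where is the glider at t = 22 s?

-1325 cm

On each constant-a segment, Δv = aΔt and Δx = v₀Δt + ½aΔt²; chain segment to segment.
0–6 s: v starts 5 cm/s; Δx = 5·6 + ½·-6·6² = -78 cm; v ends -31 cm/s.
6–12 s: v starts -31 cm/s; Δx = -31·6 + ½·-5·6² = -276 cm; v ends -61 cm/s.
12–18 s: v starts -61 cm/s; Δx = -61·6 + ½·-11·6² = -564 cm; v ends -127 cm/s.
18–22 s: v starts -127 cm/s; Δx = -127·4 + ½·12·4² = -412 cm; v ends -79 cm/s.
x(22) = 5 + Σ Δx = -1325 cm.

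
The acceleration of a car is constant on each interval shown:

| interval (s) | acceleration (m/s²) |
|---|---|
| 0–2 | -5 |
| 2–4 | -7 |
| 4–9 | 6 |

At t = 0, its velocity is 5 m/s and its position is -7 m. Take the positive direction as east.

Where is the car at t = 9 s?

-51 m

On each constant-a segment, Δv = aΔt and Δx = v₀Δt + ½aΔt²; chain segment to segment.
0–2 s: v starts 5 m/s; Δx = 5·2 + ½·-5·2² = 0 m; v ends -5 m/s.
2–4 s: v starts -5 m/s; Δx = -5·2 + ½·-7·2² = -24 m; v ends -19 m/s.
4–9 s: v starts -19 m/s; Δx = -19·5 + ½·6·5² = -20 m; v ends 11 m/s.
x(9) = -7 + Σ Δx = -51 m.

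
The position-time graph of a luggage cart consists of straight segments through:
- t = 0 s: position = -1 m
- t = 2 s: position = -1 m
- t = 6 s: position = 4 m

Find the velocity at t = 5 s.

1.25 m/s

Velocity is the slope of the x-t graph on 2–6 s: (4 − -1)/(6 − 2) = 1.25 m/s.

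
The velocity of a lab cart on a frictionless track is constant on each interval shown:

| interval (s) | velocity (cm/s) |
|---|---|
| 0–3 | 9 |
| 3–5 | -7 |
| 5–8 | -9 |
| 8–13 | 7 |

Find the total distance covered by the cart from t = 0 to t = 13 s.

Distance (not displacement) is the total path length: add the absolute areas under v-t.
0–3 s: |9| × 3 = 27 cm
3–5 s: |-7| × 2 = 14 cm
5–8 s: |-9| × 3 = 27 cm
8–13 s: |7| × 5 = 35 cm
Total distance = 103 cm

103 cm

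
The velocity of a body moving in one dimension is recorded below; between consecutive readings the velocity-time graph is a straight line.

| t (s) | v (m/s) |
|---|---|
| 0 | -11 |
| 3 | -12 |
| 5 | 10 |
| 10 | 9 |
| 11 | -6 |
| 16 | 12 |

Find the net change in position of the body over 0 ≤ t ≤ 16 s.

Net displacement equals the area under the velocity-time graph (areas below the axis count negative).
0–3 s: ½(-11 + -12)(3) = -34.5 m
3–5 s: ½(-12 + 10)(2) = -2 m
5–10 s: ½(10 + 9)(5) = 47.5 m
10–11 s: ½(9 + -6)(1) = 1.5 m
11–16 s: ½(-6 + 12)(5) = 15 m
Net displacement = 27.5 m

27.5 m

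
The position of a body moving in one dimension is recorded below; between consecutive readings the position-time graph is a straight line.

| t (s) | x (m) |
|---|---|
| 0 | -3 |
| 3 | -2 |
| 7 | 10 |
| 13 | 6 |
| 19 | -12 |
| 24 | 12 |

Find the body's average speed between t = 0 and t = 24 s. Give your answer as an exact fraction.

Average speed = (total path length)/(elapsed time); on a piecewise-linear x-t graph the path length is Σ|Δx|.
0–3 s: |Δx| = |-2 − -3| = 1 m
3–7 s: |Δx| = |10 − -2| = 12 m
7–13 s: |Δx| = |6 − 10| = 4 m
13–19 s: |Δx| = |-12 − 6| = 18 m
19–24 s: |Δx| = |12 − -12| = 24 m
Total path = 59 m; average speed = 59/24 = 59/24 m/s.

59/24 m/s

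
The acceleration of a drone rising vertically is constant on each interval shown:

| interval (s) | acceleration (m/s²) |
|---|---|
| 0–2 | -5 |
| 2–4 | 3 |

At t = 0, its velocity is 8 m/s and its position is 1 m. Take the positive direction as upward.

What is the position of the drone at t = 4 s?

9 m

On each constant-a segment, Δv = aΔt and Δx = v₀Δt + ½aΔt²; chain segment to segment.
0–2 s: v starts 8 m/s; Δx = 8·2 + ½·-5·2² = 6 m; v ends -2 m/s.
2–4 s: v starts -2 m/s; Δx = -2·2 + ½·3·2² = 2 m; v ends 4 m/s.
x(4) = 1 + Σ Δx = 9 m.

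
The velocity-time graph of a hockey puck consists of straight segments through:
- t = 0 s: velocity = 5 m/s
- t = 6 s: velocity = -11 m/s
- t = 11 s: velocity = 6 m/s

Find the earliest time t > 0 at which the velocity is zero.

v changes sign on 0–6 s (from 5 to -11); the graph is linear there, so v = 0 at t = 0 + (-5)·(6 − 0)/(-11 − 5) = 1.875 s.

t = 1.875 s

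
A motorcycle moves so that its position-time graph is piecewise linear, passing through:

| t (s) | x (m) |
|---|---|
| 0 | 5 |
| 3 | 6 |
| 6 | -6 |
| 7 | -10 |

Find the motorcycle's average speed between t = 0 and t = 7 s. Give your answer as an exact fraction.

17/7 m/s

Average speed = (total path length)/(elapsed time); on a piecewise-linear x-t graph the path length is Σ|Δx|.
0–3 s: |Δx| = |6 − 5| = 1 m
3–6 s: |Δx| = |-6 − 6| = 12 m
6–7 s: |Δx| = |-10 − -6| = 4 m
Total path = 17 m; average speed = 17/7 = 17/7 m/s.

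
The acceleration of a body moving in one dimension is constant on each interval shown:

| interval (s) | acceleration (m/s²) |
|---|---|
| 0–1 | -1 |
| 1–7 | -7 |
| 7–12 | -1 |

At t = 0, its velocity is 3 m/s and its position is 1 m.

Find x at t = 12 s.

-323 m

On each constant-a segment, Δv = aΔt and Δx = v₀Δt + ½aΔt²; chain segment to segment.
0–1 s: v starts 3 m/s; Δx = 3·1 + ½·-1·1² = 2.5 m; v ends 2 m/s.
1–7 s: v starts 2 m/s; Δx = 2·6 + ½·-7·6² = -114 m; v ends -40 m/s.
7–12 s: v starts -40 m/s; Δx = -40·5 + ½·-1·5² = -212.5 m; v ends -45 m/s.
x(12) = 1 + Σ Δx = -323 m.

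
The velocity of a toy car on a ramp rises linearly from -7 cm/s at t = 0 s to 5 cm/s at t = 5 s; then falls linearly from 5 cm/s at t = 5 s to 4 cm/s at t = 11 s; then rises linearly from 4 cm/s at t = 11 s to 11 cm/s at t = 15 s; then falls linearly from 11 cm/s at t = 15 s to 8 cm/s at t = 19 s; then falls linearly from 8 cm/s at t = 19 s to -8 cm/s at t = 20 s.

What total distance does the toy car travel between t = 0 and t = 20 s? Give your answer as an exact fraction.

Distance (not displacement) is the total path length: add the absolute areas under v-t.
0–5 s: v = 0 at t = 35/12 s; triangle areas 245/24 + 125/24 = 185/12 cm
5–11 s: |½(5 + 4)(6)| = 27 cm
11–15 s: |½(4 + 11)(4)| = 30 cm
15–19 s: |½(11 + 8)(4)| = 38 cm
19–20 s: v = 0 at t = 19.5 s; triangle areas 2 + 2 = 4 cm
Total distance = 1373/12 cm

1373/12 cm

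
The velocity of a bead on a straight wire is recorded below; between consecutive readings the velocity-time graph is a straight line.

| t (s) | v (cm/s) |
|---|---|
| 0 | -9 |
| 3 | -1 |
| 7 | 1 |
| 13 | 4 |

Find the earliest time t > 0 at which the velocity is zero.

v changes sign on 3–7 s (from -1 to 1); the graph is linear there, so v = 0 at t = 3 + (1)·(7 − 3)/(1 − -1) = 5 s.

t = 5 s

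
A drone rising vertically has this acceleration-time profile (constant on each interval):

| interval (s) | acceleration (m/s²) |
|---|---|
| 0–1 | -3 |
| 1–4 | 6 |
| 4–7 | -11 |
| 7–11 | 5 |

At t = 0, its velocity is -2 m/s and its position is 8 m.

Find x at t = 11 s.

-34 m

On each constant-a segment, Δv = aΔt and Δx = v₀Δt + ½aΔt²; chain segment to segment.
0–1 s: v starts -2 m/s; Δx = -2·1 + ½·-3·1² = -3.5 m; v ends -5 m/s.
1–4 s: v starts -5 m/s; Δx = -5·3 + ½·6·3² = 12 m; v ends 13 m/s.
4–7 s: v starts 13 m/s; Δx = 13·3 + ½·-11·3² = -10.5 m; v ends -20 m/s.
7–11 s: v starts -20 m/s; Δx = -20·4 + ½·5·4² = -40 m; v ends 0 m/s.
x(11) = 8 + Σ Δx = -34 m.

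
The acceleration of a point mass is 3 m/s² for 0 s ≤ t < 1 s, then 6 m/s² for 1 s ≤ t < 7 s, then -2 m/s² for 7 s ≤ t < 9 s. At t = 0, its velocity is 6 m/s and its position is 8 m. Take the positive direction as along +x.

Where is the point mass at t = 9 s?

263.5 m

On each constant-a segment, Δv = aΔt and Δx = v₀Δt + ½aΔt²; chain segment to segment.
0–1 s: v starts 6 m/s; Δx = 6·1 + ½·3·1² = 7.5 m; v ends 9 m/s.
1–7 s: v starts 9 m/s; Δx = 9·6 + ½·6·6² = 162 m; v ends 45 m/s.
7–9 s: v starts 45 m/s; Δx = 45·2 + ½·-2·2² = 86 m; v ends 41 m/s.
x(9) = 8 + Σ Δx = 263.5 m.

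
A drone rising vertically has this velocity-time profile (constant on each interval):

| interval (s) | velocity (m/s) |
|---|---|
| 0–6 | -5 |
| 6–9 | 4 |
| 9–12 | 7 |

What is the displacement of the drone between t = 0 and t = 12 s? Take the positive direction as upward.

Displacement is the signed area under the v-t curve.
0–6 s: -5 × 6 = -30 m
6–9 s: 4 × 3 = 12 m
9–12 s: 7 × 3 = 21 m
Net displacement = 3 m

3 m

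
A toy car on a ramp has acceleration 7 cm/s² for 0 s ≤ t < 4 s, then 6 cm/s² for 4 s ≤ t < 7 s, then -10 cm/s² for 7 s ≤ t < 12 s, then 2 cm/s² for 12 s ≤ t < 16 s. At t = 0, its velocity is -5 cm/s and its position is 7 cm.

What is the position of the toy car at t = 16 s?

199 cm

On each constant-a segment, Δv = aΔt and Δx = v₀Δt + ½aΔt²; chain segment to segment.
0–4 s: v starts -5 cm/s; Δx = -5·4 + ½·7·4² = 36 cm; v ends 23 cm/s.
4–7 s: v starts 23 cm/s; Δx = 23·3 + ½·6·3² = 96 cm; v ends 41 cm/s.
7–12 s: v starts 41 cm/s; Δx = 41·5 + ½·-10·5² = 80 cm; v ends -9 cm/s.
12–16 s: v starts -9 cm/s; Δx = -9·4 + ½·2·4² = -20 cm; v ends -1 cm/s.
x(16) = 7 + Σ Δx = 199 cm.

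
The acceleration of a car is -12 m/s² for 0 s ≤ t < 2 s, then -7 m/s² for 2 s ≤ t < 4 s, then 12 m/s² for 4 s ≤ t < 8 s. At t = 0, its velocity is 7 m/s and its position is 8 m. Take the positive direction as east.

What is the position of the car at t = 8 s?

-78 m

On each constant-a segment, Δv = aΔt and Δx = v₀Δt + ½aΔt²; chain segment to segment.
0–2 s: v starts 7 m/s; Δx = 7·2 + ½·-12·2² = -10 m; v ends -17 m/s.
2–4 s: v starts -17 m/s; Δx = -17·2 + ½·-7·2² = -48 m; v ends -31 m/s.
4–8 s: v starts -31 m/s; Δx = -31·4 + ½·12·4² = -28 m; v ends 17 m/s.
x(8) = 8 + Σ Δx = -78 m.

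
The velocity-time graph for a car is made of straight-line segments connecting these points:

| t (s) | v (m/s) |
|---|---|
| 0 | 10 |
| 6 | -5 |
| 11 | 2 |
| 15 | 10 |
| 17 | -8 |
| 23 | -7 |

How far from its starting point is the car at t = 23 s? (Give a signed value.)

-11.5 m

Net displacement equals the area under the velocity-time graph (areas below the axis count negative).
0–6 s: ½(10 + -5)(6) = 15 m
6–11 s: ½(-5 + 2)(5) = -7.5 m
11–15 s: ½(2 + 10)(4) = 24 m
15–17 s: ½(10 + -8)(2) = 2 m
17–23 s: ½(-8 + -7)(6) = -45 m
Net displacement = -11.5 m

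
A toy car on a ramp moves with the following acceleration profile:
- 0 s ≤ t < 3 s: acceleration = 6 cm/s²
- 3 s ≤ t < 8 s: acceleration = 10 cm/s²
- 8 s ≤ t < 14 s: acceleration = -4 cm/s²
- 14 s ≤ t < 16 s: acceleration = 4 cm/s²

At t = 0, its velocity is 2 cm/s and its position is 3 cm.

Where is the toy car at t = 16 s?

On each constant-a segment, Δv = aΔt and Δx = v₀Δt + ½aΔt²; chain segment to segment.
0–3 s: v starts 2 cm/s; Δx = 2·3 + ½·6·3² = 33 cm; v ends 20 cm/s.
3–8 s: v starts 20 cm/s; Δx = 20·5 + ½·10·5² = 225 cm; v ends 70 cm/s.
8–14 s: v starts 70 cm/s; Δx = 70·6 + ½·-4·6² = 348 cm; v ends 46 cm/s.
14–16 s: v starts 46 cm/s; Δx = 46·2 + ½·4·2² = 100 cm; v ends 54 cm/s.
x(16) = 3 + Σ Δx = 709 cm.

709 cm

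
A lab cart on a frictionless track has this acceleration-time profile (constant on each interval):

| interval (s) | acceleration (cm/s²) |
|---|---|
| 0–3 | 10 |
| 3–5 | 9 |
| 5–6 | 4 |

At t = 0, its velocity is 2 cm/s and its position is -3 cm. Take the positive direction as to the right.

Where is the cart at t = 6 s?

182 cm

On each constant-a segment, Δv = aΔt and Δx = v₀Δt + ½aΔt²; chain segment to segment.
0–3 s: v starts 2 cm/s; Δx = 2·3 + ½·10·3² = 51 cm; v ends 32 cm/s.
3–5 s: v starts 32 cm/s; Δx = 32·2 + ½·9·2² = 82 cm; v ends 50 cm/s.
5–6 s: v starts 50 cm/s; Δx = 50·1 + ½·4·1² = 52 cm; v ends 54 cm/s.
x(6) = -3 + Σ Δx = 182 cm.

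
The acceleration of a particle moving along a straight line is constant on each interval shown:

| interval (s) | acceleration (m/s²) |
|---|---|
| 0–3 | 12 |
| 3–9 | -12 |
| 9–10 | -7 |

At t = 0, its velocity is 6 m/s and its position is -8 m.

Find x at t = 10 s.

66.5 m

On each constant-a segment, Δv = aΔt and Δx = v₀Δt + ½aΔt²; chain segment to segment.
0–3 s: v starts 6 m/s; Δx = 6·3 + ½·12·3² = 72 m; v ends 42 m/s.
3–9 s: v starts 42 m/s; Δx = 42·6 + ½·-12·6² = 36 m; v ends -30 m/s.
9–10 s: v starts -30 m/s; Δx = -30·1 + ½·-7·1² = -33.5 m; v ends -37 m/s.
x(10) = -8 + Σ Δx = 66.5 m.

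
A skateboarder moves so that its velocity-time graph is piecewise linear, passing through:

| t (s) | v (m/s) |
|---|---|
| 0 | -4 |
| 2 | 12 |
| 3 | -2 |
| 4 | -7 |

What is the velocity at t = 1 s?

On 0–2 s the graph is linear from -4 to 12 m/s: v(1) = -4 + (12 − -4)·(1 − 0)/(2 − 0) = 4 m/s.

4 m/s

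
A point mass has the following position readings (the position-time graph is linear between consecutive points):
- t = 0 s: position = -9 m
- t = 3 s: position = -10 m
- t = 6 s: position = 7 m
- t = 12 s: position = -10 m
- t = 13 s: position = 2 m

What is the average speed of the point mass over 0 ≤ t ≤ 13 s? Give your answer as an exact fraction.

Average speed = (total path length)/(elapsed time); on a piecewise-linear x-t graph the path length is Σ|Δx|.
0–3 s: |Δx| = |-10 − -9| = 1 m
3–6 s: |Δx| = |7 − -10| = 17 m
6–12 s: |Δx| = |-10 − 7| = 17 m
12–13 s: |Δx| = |2 − -10| = 12 m
Total path = 47 m; average speed = 47/13 = 47/13 m/s.

47/13 m/s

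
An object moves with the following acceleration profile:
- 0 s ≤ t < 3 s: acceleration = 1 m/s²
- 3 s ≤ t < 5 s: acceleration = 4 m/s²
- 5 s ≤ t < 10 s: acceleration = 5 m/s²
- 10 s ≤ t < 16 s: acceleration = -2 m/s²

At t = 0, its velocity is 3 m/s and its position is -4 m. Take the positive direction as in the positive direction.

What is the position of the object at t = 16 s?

On each constant-a segment, Δv = aΔt and Δx = v₀Δt + ½aΔt²; chain segment to segment.
0–3 s: v starts 3 m/s; Δx = 3·3 + ½·1·3² = 13.5 m; v ends 6 m/s.
3–5 s: v starts 6 m/s; Δx = 6·2 + ½·4·2² = 20 m; v ends 14 m/s.
5–10 s: v starts 14 m/s; Δx = 14·5 + ½·5·5² = 132.5 m; v ends 39 m/s.
10–16 s: v starts 39 m/s; Δx = 39·6 + ½·-2·6² = 198 m; v ends 27 m/s.
x(16) = -4 + Σ Δx = 360 m.

360 m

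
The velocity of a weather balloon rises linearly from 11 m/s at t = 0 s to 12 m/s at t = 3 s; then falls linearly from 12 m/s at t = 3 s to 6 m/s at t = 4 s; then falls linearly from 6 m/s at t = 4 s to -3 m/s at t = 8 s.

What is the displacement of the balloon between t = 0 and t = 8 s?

49.5 m

Displacement is the signed area under the v-t curve.
0–3 s: ½(11 + 12)(3) = 34.5 m
3–4 s: ½(12 + 6)(1) = 9 m
4–8 s: ½(6 + -3)(4) = 6 m
Net displacement = 49.5 m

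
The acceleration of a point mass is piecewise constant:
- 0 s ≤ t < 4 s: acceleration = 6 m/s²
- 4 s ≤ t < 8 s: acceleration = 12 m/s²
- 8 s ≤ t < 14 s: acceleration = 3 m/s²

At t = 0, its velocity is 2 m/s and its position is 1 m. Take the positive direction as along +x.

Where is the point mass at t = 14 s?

On each constant-a segment, Δv = aΔt and Δx = v₀Δt + ½aΔt²; chain segment to segment.
0–4 s: v starts 2 m/s; Δx = 2·4 + ½·6·4² = 56 m; v ends 26 m/s.
4–8 s: v starts 26 m/s; Δx = 26·4 + ½·12·4² = 200 m; v ends 74 m/s.
8–14 s: v starts 74 m/s; Δx = 74·6 + ½·3·6² = 498 m; v ends 92 m/s.
x(14) = 1 + Σ Δx = 755 m.

755 m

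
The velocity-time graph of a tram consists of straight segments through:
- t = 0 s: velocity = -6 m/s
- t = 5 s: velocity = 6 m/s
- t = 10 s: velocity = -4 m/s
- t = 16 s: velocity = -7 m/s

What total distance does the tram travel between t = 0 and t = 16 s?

Distance (not displacement) is the total path length: add the absolute areas under v-t.
0–5 s: v = 0 at t = 2.5 s; triangle areas 7.5 + 7.5 = 15 m
5–10 s: v = 0 at t = 8 s; triangle areas 9 + 4 = 13 m
10–16 s: |½(-4 + -7)(6)| = 33 m
Total distance = 61 m

61 m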